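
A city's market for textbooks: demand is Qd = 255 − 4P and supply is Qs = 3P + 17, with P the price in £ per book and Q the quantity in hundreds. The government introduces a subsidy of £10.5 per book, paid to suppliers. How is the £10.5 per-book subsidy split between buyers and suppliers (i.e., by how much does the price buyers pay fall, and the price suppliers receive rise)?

Buyers gain £4.5 per book; suppliers gain £6 per book.

Without the subsidy, 255 − 4P = 3P + 17 gives 7P = 238, so P* = £34 and Q* = 119.
With a per-unit subsidy paid to suppliers, each receives P + 10.5 per unit sold, so supply becomes Qs = 3(P + 10.5) + 17.
Solving gives Q = 137 with buyers paying £29.5 and suppliers receiving £40 (the £10.5 wedge).
Gain to buyers: £4.5; to suppliers: £6. (They sum to £10.5.)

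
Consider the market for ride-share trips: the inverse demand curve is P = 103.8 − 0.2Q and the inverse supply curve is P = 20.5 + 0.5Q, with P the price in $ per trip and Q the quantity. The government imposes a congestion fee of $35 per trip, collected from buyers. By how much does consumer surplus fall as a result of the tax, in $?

Consumer surplus falls by $940.

Rewrite in direct form: Qd = 519 − 5P and Qs = 2P − 41.
Before the tax: set 519 − 5P = 2P − 41 → P* = $80, Q* = 119.
With the tax collected from buyers, demand (in seller-price terms) shifts: Qd = 519 − 5(P + 35).
Solving gives Q = 69 with buyers paying $90 and suppliers receiving $55 (the $35 wedge).
ΔCS is the trapezoid between Q = 69 and Q = 119 of height $10: ½ · (119 + 69) · 10 = $940.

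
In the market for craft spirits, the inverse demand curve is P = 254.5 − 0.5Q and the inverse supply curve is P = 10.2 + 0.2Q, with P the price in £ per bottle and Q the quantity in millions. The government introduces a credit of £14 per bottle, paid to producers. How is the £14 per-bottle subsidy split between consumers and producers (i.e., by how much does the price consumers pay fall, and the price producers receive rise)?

Consumers gain £10 per bottle; producers gain £4 per bottle.

Rewrite in direct form: Qd = 509 − 2P and Qs = 5P − 51.
Before the subsidy: set 509 − 2P = 5P − 51 → P* = £80, Q* = 349.
With a per-unit subsidy paid to producers, each receives P + 14 per unit sold, so supply becomes Qs = 5(P + 14) − 51.
Solving gives Q = 369 with consumers paying £70 and producers receiving £84 (the £14 wedge).
Gain to consumers: £10; to producers: £4. (They sum to £14.)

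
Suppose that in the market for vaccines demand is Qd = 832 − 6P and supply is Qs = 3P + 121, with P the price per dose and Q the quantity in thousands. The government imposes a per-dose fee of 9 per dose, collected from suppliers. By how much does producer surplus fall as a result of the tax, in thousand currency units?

Without the tax, 832 − 6P = 3P + 121 gives 9P = 711, so P* = 79 and Q* = 358.
With the tax collected from suppliers, supply shifts: Qs = 3(P − 9) + 121.
Solving gives Q = 340 with consumers paying 82 and suppliers receiving 73 (the 9 wedge).
ΔPS is the trapezoid between Q = 340 and Q = 358 of height 6: ½ · (358 + 340) · 6 = 2094.

Producer surplus falls by 2094 thousand.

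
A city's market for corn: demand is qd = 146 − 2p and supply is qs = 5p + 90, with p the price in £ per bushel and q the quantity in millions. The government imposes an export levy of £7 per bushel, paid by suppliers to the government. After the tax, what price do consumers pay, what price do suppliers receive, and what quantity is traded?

Without the tax, 146 − 2p = 5p + 90 gives 7p = 56, so p* = £8 and q* = 130.
With the tax collected from suppliers, supply shifts: qs = 5(p − 7) + 90.
New equilibrium: consumers pay £13, suppliers receive £6, q = 120. (Wedge: pb − ps = 7.)

Consumers pay £13; suppliers receive £6; quantity = 120.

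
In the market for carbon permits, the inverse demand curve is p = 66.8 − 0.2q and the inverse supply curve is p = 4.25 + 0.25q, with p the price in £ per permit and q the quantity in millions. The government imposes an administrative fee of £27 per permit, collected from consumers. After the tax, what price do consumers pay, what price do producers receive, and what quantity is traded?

Consumers pay £51; producers receive £24; quantity = 79.

Inverting to q(p) form: qd = 334 − 5p; qs = 4p − 17.
Before the tax: set 334 − 5p = 4p − 17 → p* = £39, q* = 139.
With the tax collected from consumers, demand (in seller-price terms) shifts: qd = 334 − 5(p + 27).
Solving gives q = 79 with consumers paying £51 and producers receiving £24 (the £27 wedge).
The less price-elastic side of the market bears the larger share of a per-unit tax.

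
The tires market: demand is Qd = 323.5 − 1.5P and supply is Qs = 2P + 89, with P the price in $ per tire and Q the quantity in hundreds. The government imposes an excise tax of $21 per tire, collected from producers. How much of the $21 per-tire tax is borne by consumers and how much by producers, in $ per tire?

Consumers bear $12 per tire; producers bear $9 per tire.

Without the tax, 323.5 − 1.5P = 2P + 89 gives 3.5P = 234.5, so P* = $67 and Q* = 223.
With the tax collected from producers, supply shifts: Qs = 2(P − 21) + 89.
Solving gives Q = 205 with consumers paying $79 and producers receiving $58 (the $21 wedge).
Burden on consumers: $12; on producers: $9. (They sum to $21.)
The less price-elastic side of the market bears the larger share of a per-unit tax.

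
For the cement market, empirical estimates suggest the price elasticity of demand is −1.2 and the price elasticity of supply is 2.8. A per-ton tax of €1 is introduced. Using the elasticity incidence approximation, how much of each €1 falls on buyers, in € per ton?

Incidence ratio: buyers' share ≈ εs / (εs + |εd|) = 2.8 / (2.8 + 1.2) = 0.7.
So buyers bear ≈ 0.7 × €1 = €0.7; suppliers bear €0.3.

Buyers bear ≈ €0.7 per ton.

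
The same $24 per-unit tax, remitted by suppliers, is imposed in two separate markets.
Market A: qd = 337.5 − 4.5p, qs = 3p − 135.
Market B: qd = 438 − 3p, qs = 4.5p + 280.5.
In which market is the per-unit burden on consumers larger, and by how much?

Market B, by $4.8.

Market A: pre-tax p* = $63, q* = 54; post-tax q = 10.8; per-unit burden on consumers = $9.6.
Market B: pre-tax p* = $21, q* = 375; post-tax q = 331.8; per-unit burden on consumers = $14.4.
Difference: $9.6 vs $14.4 → market B is larger by $4.8.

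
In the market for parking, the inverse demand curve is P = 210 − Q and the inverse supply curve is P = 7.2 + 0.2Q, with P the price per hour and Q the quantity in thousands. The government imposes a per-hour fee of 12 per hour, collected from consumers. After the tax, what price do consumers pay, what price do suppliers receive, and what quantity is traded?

Consumers pay 51; suppliers receive 39; quantity = 159.

Inverting to Q(P) form: Qd = 210 − P; Qs = 5P − 36.
Before the tax: set 210 − P = 5P − 36 → P* = 41, Q* = 169.
With the tax collected from consumers, demand (in seller-price terms) shifts: Qd = 210 − (P + 12).
Solving gives Q = 159 with consumers paying 51 and suppliers receiving 39 (the 12 wedge).
The less price-elastic side of the market bears the larger share of a per-unit tax.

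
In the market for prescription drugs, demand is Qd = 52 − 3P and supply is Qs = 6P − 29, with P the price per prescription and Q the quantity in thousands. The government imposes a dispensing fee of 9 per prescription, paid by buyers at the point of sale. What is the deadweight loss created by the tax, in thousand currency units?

Deadweight loss = 81 thousand.

Before the tax: set 52 − 3P = 6P − 29 → P* = 9, Q* = 25.
With the tax collected from buyers, demand (in seller-price terms) shifts: Qd = 52 − 3(P + 9).
Solving gives Q = 7 with buyers paying 15 and sellers receiving 6 (the 9 wedge).
Quantity falls by |ΔQ| = |25 − 7| = 18.
DWL = ½ · t · |ΔQ| = ½ · 9 · 18 = 81.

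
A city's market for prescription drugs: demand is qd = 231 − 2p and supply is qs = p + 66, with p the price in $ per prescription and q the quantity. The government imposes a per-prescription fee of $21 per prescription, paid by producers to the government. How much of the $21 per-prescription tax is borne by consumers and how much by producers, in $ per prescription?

Before the tax: set 231 − 2p = p + 66 → p* = $55, q* = 121.
With the tax collected from producers, supply shifts: qs = (p − 21) + 66.
Solving gives q = 107 with consumers paying $62 and producers receiving $41 (the $21 wedge).
Burden on consumers: $7; on producers: $14. (They sum to $21.)
The less price-elastic side of the market bears the larger share of a per-unit tax.

Consumers bear $7 per prescription; producers bear $14 per prescription.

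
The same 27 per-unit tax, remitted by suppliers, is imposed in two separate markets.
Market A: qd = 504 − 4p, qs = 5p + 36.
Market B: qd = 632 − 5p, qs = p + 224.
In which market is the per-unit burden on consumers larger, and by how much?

Market A, by 10.5.

Market A: pre-tax p* = 52, q* = 296; post-tax q = 236; per-unit burden on consumers = 15.
Market B: pre-tax p* = 68, q* = 292; post-tax q = 269.5; per-unit burden on consumers = 4.5.
Difference: 15 vs 4.5 → market A is larger by 10.5.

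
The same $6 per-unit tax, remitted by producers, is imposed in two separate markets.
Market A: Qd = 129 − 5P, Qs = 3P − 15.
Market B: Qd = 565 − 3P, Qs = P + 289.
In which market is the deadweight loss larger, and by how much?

Market A: pre-tax P* = $18, Q* = 39; post-tax Q = 27.75; deadweight loss = $33.75.
Market B: pre-tax P* = $69, Q* = 358; post-tax Q = 353.5; deadweight loss = $13.5.
Difference: $33.75 vs $13.5 → market A is larger by $20.25.

Market A, by $20.25.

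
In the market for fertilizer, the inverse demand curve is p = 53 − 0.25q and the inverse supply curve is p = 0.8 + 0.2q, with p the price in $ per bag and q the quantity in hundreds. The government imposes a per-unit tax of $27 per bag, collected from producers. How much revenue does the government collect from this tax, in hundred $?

Tax revenue = $1512 hundred.

Inverting to q(p) form: qd = 212 − 4p; qs = 5p − 4.
Before the tax: set 212 − 4p = 5p − 4 → p* = $24, q* = 116.
With the tax collected from producers, supply shifts: qs = 5(p − 27) − 4.
Solving gives q = 56 with consumers paying $39 and producers receiving $12 (the $27 wedge).
Revenue = t · Q = 27 · 56 = $1512.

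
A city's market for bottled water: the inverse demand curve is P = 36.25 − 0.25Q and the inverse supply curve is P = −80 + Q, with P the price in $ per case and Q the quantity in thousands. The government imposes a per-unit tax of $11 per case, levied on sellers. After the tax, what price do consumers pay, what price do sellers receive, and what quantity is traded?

Consumers pay $15.2; sellers receive $4.2; quantity = 84.2.

Rewrite in direct form: Qd = 145 − 4P and Qs = P + 80.
Before the tax: set 145 − 4P = P + 80 → P* = $13, Q* = 93.
With the tax collected from sellers, supply shifts: Qs = (P − 11) + 80.
Solving gives Q = 84.2 with consumers paying $15.2 and sellers receiving $4.2 (the $11 wedge).
The less price-elastic side of the market bears the larger share of a per-unit tax.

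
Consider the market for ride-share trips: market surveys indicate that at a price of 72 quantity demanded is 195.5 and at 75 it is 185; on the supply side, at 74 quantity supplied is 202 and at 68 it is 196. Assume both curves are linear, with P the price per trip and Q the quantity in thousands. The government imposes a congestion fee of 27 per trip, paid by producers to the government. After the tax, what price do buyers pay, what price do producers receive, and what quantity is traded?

Buyers pay 77; producers receive 50; quantity = 178.

Demand slope: (185 − 195.5)/(75 − 72) = -3.5, so Qd = 447.5 − 3.5P.
Supply slope: (196 − 202)/(68 − 74) = 1, so Qs = P + 128.
Without the tax, 447.5 − 3.5P = P + 128 gives 4.5P = 319.5, so P* = 71 and Q* = 199.
With the tax collected from producers, supply shifts: Qs = (P − 27) + 128.
Solving gives Q = 178 with buyers paying 77 and producers receiving 50 (the 27 wedge).
The less price-elastic side of the market bears the larger share of a per-unit tax.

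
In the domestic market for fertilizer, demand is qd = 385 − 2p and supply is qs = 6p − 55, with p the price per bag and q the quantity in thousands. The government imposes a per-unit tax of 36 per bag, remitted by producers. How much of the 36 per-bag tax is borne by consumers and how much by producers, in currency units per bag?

Consumers bear 27 per bag; producers bear 9 per bag.

Before the tax: set 385 − 2p = 6p − 55 → p* = 55, q* = 275.
With the tax collected from producers, supply shifts: qs = 6(p − 36) − 55.
Solving gives q = 221 with consumers paying 82 and producers receiving 46 (the 36 wedge).
Burden on consumers: 27; on producers: 9. (They sum to 36.)
The less price-elastic side of the market bears the larger share of a per-unit tax.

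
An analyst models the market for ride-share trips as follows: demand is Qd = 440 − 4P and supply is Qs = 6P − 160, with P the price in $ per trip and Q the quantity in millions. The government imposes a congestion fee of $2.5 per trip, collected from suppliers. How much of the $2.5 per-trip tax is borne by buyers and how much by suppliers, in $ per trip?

Buyers bear $1.5 per trip; suppliers bear $1 per trip.

Before the tax: set 440 − 4P = 6P − 160 → P* = $60, Q* = 200.
With the tax collected from suppliers, supply shifts: Qs = 6(P − 2.5) − 160.
Solving gives Q = 194 with buyers paying $61.5 and suppliers receiving $59 (the $2.5 wedge).
Burden on buyers: $1.5; on suppliers: $1. (They sum to $2.5.)
The less price-elastic side of the market bears the larger share of a per-unit tax.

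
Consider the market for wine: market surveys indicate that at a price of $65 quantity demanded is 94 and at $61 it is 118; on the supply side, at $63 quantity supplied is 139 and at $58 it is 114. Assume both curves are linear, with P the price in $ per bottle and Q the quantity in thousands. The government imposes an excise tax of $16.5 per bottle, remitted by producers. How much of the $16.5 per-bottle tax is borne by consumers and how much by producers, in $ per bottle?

Consumers bear $7.5 per bottle; producers bear $9 per bottle.

Demand slope: (118 − 94)/(61 − 65) = -6, so Qd = 484 − 6P.
Supply slope: (114 − 139)/(58 − 63) = 5, so Qs = 5P − 176.
Before the tax: set 484 − 6P = 5P − 176 → P* = $60, Q* = 124.
With the tax collected from producers, supply shifts: Qs = 5(P − 16.5) − 176.
Solving gives Q = 79 with consumers paying $67.5 and producers receiving $51 (the $16.5 wedge).
Burden on consumers: $7.5; on producers: $9. (They sum to $16.5.)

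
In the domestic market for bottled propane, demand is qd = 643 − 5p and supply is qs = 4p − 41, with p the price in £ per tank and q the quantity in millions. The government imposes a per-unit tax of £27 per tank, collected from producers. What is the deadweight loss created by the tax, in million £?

Without the tax, 643 − 5p = 4p − 41 gives 9p = 684, so p* = £76 and q* = 263.
With the tax collected from producers, supply shifts: qs = 4(p − 27) − 41.
New equilibrium: buyers pay £88, producers receive £61, q = 203. (Wedge: pb − ps = 27.)
Quantity falls by |ΔQ| = |263 − 203| = 60.
DWL = ½ · t · |ΔQ| = ½ · 27 · 60 = £810.

Deadweight loss = £810 million.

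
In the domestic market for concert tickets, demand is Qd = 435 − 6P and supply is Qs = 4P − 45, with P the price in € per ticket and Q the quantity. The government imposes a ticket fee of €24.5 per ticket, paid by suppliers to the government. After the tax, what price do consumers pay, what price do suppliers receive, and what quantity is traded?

Without the tax, 435 − 6P = 4P − 45 gives 10P = 480, so P* = €48 and Q* = 147.
With the tax collected from suppliers, supply shifts: Qs = 4(P − 24.5) − 45.
New equilibrium: consumers pay €57.8, suppliers receive €33.3, Q = 88.2. (Wedge: Pb − Ps = 24.5.)

Consumers pay €57.8; suppliers receive €33.3; quantity = 88.2.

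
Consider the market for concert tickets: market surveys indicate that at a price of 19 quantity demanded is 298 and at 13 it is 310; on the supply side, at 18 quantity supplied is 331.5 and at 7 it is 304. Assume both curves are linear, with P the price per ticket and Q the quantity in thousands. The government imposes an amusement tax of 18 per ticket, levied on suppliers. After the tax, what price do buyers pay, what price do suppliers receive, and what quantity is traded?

Buyers pay 21; suppliers receive 3; quantity = 294.

Demand slope: (310 − 298)/(13 − 19) = -2, so Qd = 336 − 2P.
Supply slope: (304 − 331.5)/(7 − 18) = 2.5, so Qs = 2.5P + 286.5.
Before the tax: set 336 − 2P = 2.5P + 286.5 → P* = 11, Q* = 314.
With the tax collected from suppliers, supply shifts: Qs = 2.5(P − 18) + 286.5.
Solving gives Q = 294 with buyers paying 21 and suppliers receiving 3 (the 18 wedge).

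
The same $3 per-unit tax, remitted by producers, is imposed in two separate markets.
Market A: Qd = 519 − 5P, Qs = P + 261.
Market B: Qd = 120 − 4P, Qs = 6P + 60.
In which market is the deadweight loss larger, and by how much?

Market B, by $7.05.

Market A: pre-tax P* = $43, Q* = 304; post-tax Q = 301.5; deadweight loss = $3.75.
Market B: pre-tax P* = $6, Q* = 96; post-tax Q = 88.8; deadweight loss = $10.8.
Difference: $3.75 vs $10.8 → market B is larger by $7.05.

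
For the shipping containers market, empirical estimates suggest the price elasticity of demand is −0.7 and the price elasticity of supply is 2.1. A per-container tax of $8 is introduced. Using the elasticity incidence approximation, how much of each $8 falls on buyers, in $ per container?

Incidence ratio: buyers' share ≈ εs / (εs + |εd|) = 2.1 / (2.1 + 0.7) = 0.75.
So buyers bear ≈ 0.75 × $8 = $6; producers bear $2.

Buyers bear ≈ $6 per container.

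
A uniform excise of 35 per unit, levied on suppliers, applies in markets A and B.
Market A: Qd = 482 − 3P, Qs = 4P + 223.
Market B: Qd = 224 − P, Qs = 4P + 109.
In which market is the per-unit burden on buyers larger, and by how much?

Market B, by 8.

Market A: pre-tax P* = 37, Q* = 371; post-tax Q = 311; per-unit burden on buyers = 20.
Market B: pre-tax P* = 23, Q* = 201; post-tax Q = 173; per-unit burden on buyers = 28.
Difference: 20 vs 28 → market B is larger by 8.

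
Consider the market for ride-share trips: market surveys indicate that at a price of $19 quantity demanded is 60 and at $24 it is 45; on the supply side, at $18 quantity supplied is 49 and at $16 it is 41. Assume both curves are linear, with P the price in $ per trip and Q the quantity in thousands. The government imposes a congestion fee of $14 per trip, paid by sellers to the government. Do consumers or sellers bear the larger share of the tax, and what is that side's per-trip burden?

Demand slope: (45 − 60)/(24 − 19) = -3, so Qd = 117 − 3P.
Supply slope: (41 − 49)/(16 − 18) = 4, so Qs = 4P − 23.
Without the tax, 117 − 3P = 4P − 23 gives 7P = 140, so P* = $20 and Q* = 57.
With the tax collected from sellers, supply shifts: Qs = 4(P − 14) − 23.
Solving gives Q = 33 with consumers paying $28 and sellers receiving $14 (the $14 wedge).
Per-trip burden: consumers $8, sellers $6.
Consumers take the larger share because demand is less price-elastic here (demand slope 3 vs supply slope 4).
The less price-elastic side of the market bears the larger share of a per-unit tax.

Consumers bear the larger share: $8 per trip.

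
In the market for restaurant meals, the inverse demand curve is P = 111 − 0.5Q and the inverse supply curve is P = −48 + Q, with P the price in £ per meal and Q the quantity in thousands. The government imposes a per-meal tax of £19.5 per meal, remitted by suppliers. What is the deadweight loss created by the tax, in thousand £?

Deadweight loss = £126.75 thousand.

Inverting to Q(P) form: Qd = 222 − 2P; Qs = P + 48.
Before the tax: set 222 − 2P = P + 48 → P* = £58, Q* = 106.
With the tax collected from suppliers, supply shifts: Qs = (P − 19.5) + 48.
New equilibrium: buyers pay £64.5, suppliers receive £45, Q = 93. (Wedge: Pb − Ps = 19.5.)
Quantity falls by |ΔQ| = |106 − 93| = 13.
DWL = ½ · t · |ΔQ| = ½ · 19.5 · 13 = £126.75.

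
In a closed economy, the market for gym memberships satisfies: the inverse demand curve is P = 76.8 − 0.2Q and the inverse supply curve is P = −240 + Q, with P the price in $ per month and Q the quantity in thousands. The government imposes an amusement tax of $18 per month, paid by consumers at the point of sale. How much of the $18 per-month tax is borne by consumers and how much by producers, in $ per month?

Consumers bear $3 per month; producers bear $15 per month.

Rewrite in direct form: Qd = 384 − 5P and Qs = P + 240.
Without the tax, 384 − 5P = P + 240 gives 6P = 144, so P* = $24 and Q* = 264.
With the tax collected from consumers, demand (in seller-price terms) shifts: Qd = 384 − 5(P + 18).
New equilibrium: consumers pay $27, producers receive $9, Q = 249. (Wedge: Pb − Ps = 18.)
Burden on consumers: $3; on producers: $15. (They sum to $18.)
The less price-elastic side of the market bears the larger share of a per-unit tax.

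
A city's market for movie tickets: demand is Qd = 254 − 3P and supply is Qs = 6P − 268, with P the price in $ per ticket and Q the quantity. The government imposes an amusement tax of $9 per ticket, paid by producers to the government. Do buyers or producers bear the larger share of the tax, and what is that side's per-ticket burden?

Without the tax, 254 − 3P = 6P − 268 gives 9P = 522, so P* = $58 and Q* = 80.
With the tax collected from producers, supply shifts: Qs = 6(P − 9) − 268.
New equilibrium: buyers pay $64, producers receive $55, Q = 62. (Wedge: Pb − Ps = 9.)
Per-ticket burden: buyers $6, producers $3.
Buyers take the larger share because demand is less price-elastic here (demand slope 3 vs supply slope 6).
The less price-elastic side of the market bears the larger share of a per-unit tax.

Buyers bear the larger share: $6 per ticket.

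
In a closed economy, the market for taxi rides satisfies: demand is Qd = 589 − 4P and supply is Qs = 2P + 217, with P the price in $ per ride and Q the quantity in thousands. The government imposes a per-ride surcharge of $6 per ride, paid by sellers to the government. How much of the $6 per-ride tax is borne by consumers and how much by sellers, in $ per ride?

Consumers bear $2 per ride; sellers bear $4 per ride.

Without the tax, 589 − 4P = 2P + 217 gives 6P = 372, so P* = $62 and Q* = 341.
With the tax collected from sellers, supply shifts: Qs = 2(P − 6) + 217.
New equilibrium: consumers pay $64, sellers receive $58, Q = 333. (Wedge: Pb − Ps = 6.)
Burden on consumers: $2; on sellers: $4. (They sum to $6.)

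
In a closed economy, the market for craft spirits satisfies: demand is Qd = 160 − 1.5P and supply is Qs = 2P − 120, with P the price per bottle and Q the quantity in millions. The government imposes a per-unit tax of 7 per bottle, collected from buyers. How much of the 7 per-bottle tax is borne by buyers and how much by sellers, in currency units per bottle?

Without the tax, 160 − 1.5P = 2P − 120 gives 3.5P = 280, so P* = 80 and Q* = 40.
With the tax collected from buyers, demand (in seller-price terms) shifts: Qd = 160 − 1.5(P + 7).
New equilibrium: buyers pay 84, sellers receive 77, Q = 34. (Wedge: Pb − Ps = 7.)
Burden on buyers: 4; on sellers: 3. (They sum to 7.)

Buyers bear 4 per bottle; sellers bear 3 per bottle.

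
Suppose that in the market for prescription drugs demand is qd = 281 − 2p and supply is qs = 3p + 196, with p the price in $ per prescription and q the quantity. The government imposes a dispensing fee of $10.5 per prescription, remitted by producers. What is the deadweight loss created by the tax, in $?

Without the tax, 281 − 2p = 3p + 196 gives 5p = 85, so p* = $17 and q* = 247.
With the tax collected from producers, supply shifts: qs = 3(p − 10.5) + 196.
Solving gives q = 234.4 with buyers paying $23.3 and producers receiving $12.8 (the $10.5 wedge).
Quantity falls by |ΔQ| = |247 − 234.4| = 12.6.
DWL = ½ · t · |ΔQ| = ½ · 10.5 · 12.6 = $66.15.

Deadweight loss = $66.15.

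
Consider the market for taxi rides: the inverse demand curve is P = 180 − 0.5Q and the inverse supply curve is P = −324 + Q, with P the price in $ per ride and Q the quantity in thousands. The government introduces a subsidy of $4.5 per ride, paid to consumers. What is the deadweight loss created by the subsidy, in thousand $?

Deadweight loss = $6.75 thousand.

Rewrite in direct form: Qd = 360 − 2P and Qs = P + 324.
Before the subsidy: set 360 − 2P = P + 324 → P* = $12, Q* = 336.
With a per-unit subsidy paid to consumers, each effectively pays P − 4.5, so demand becomes Qd = 360 − 2(P − 4.5).
Solving gives Q = 339 with consumers paying $10.5 and producers receiving $15 (the $4.5 wedge).
Quantity rises by |ΔQ| = |336 − 339| = 3.
DWL = ½ · t · |ΔQ| = ½ · 4.5 · 3 = $6.75.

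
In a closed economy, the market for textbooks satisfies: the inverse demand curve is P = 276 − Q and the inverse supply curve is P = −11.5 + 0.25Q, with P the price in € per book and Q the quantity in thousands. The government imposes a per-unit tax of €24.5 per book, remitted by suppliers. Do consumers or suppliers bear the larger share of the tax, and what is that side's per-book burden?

Consumers bear the larger share: €19.6 per book.

Inverting to Q(P) form: Qd = 276 − P; Qs = 4P + 46.
Without the tax, 276 − P = 4P + 46 gives 5P = 230, so P* = €46 and Q* = 230.
With the tax collected from suppliers, supply shifts: Qs = 4(P − 24.5) + 46.
Solving gives Q = 210.4 with consumers paying €65.6 and suppliers receiving €41.1 (the €24.5 wedge).
Per-book burden: consumers €19.6, suppliers €4.9.
Consumers take the larger share because demand is less price-elastic here (demand slope 1 vs supply slope 4).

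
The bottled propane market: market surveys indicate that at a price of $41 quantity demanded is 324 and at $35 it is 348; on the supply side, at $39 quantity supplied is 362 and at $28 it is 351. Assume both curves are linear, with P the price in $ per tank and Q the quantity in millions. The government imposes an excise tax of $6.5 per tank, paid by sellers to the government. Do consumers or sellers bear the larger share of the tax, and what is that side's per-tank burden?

Sellers bear the larger share: $5.2 per tank.

Demand slope: (348 − 324)/(35 − 41) = -4, so Qd = 488 − 4P.
Supply slope: (351 − 362)/(28 − 39) = 1, so Qs = P + 323.
Before the tax: set 488 − 4P = P + 323 → P* = $33, Q* = 356.
With the tax collected from sellers, supply shifts: Qs = (P − 6.5) + 323.
Solving gives Q = 350.8 with consumers paying $34.3 and sellers receiving $27.8 (the $6.5 wedge).
Per-tank burden: consumers $1.3, sellers $5.2.
Sellers take the larger share because supply is less price-elastic here (demand slope 4 vs supply slope 1).
The less price-elastic side of the market bears the larger share of a per-unit tax.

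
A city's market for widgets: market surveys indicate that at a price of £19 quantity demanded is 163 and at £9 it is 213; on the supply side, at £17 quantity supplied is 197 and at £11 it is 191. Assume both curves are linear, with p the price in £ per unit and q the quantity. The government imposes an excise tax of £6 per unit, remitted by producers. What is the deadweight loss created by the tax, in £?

Deadweight loss = £15.

Demand slope: (213 − 163)/(9 − 19) = -5, so qd = 258 − 5p.
Supply slope: (191 − 197)/(11 − 17) = 1, so qs = p + 180.
Without the tax, 258 − 5p = p + 180 gives 6p = 78, so p* = £13 and q* = 193.
With the tax collected from producers, supply shifts: qs = (p − 6) + 180.
New equilibrium: consumers pay £14, producers receive £8, q = 188. (Wedge: pb − ps = 6.)
Quantity falls by |ΔQ| = |193 − 188| = 5.
DWL = ½ · t · |ΔQ| = ½ · 6 · 5 = £15.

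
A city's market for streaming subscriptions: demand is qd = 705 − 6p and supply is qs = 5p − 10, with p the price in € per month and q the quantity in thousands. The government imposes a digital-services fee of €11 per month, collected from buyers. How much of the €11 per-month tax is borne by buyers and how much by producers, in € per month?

Buyers bear €5 per month; producers bear €6 per month.

Before the tax: set 705 − 6p = 5p − 10 → p* = €65, q* = 315.
With the tax collected from buyers, demand (in seller-price terms) shifts: qd = 705 − 6(p + 11).
New equilibrium: buyers pay €70, producers receive €59, q = 285. (Wedge: pb − ps = 11.)
Burden on buyers: €5; on producers: €6. (They sum to €11.)
The less price-elastic side of the market bears the larger share of a per-unit tax.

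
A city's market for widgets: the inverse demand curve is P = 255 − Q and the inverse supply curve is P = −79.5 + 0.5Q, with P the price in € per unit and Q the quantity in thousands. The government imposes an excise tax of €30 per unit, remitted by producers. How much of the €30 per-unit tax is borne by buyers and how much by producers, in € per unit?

Buyers bear €20 per unit; producers bear €10 per unit.

Rewrite in direct form: Qd = 255 − P and Qs = 2P + 159.
Before the tax: set 255 − P = 2P + 159 → P* = €32, Q* = 223.
With the tax collected from producers, supply shifts: Qs = 2(P − 30) + 159.
New equilibrium: buyers pay €52, producers receive €22, Q = 203. (Wedge: Pb − Ps = 30.)
Burden on buyers: €20; on producers: €10. (They sum to €30.)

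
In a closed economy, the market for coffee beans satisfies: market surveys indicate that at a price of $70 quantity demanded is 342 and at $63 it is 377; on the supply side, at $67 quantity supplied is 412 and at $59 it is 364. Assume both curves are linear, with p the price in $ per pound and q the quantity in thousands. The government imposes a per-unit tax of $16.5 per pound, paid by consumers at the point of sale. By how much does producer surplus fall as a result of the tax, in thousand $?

Demand slope: (377 − 342)/(63 − 70) = -5, so qd = 692 − 5p.
Supply slope: (364 − 412)/(59 − 67) = 6, so qs = 6p + 10.
Before the tax: set 692 − 5p = 6p + 10 → p* = $62, q* = 382.
With the tax collected from consumers, demand (in seller-price terms) shifts: qd = 692 − 5(p + 16.5).
New equilibrium: consumers pay $71, sellers receive $54.5, q = 337. (Wedge: pb − ps = 16.5.)
ΔPS is the trapezoid between Q = 337 and Q = 382 of height $7.5: ½ · (382 + 337) · 7.5 = $2696.25.

Producer surplus falls by $2696.25 thousand.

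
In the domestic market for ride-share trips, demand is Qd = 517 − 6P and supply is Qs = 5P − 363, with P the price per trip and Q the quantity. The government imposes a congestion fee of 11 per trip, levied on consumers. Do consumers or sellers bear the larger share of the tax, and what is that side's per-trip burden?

Sellers bear the larger share: 6 per trip.

Before the tax: set 517 − 6P = 5P − 363 → P* = 80, Q* = 37.
With the tax collected from consumers, demand (in seller-price terms) shifts: Qd = 517 − 6(P + 11).
Solving gives Q = 7 with consumers paying 85 and sellers receiving 74 (the 11 wedge).
Per-trip burden: consumers 5, sellers 6.
Sellers take the larger share because supply is less price-elastic here (demand slope 6 vs supply slope 5).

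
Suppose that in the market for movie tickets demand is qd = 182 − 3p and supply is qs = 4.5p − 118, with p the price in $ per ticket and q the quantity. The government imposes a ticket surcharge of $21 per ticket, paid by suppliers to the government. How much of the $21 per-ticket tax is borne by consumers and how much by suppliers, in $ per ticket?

Consumers bear $12.6 per ticket; suppliers bear $8.4 per ticket.

Without the tax, 182 − 3p = 4.5p − 118 gives 7.5p = 300, so p* = $40 and q* = 62.
With the tax collected from suppliers, supply shifts: qs = 4.5(p − 21) − 118.
Solving gives q = 24.2 with consumers paying $52.6 and suppliers receiving $31.6 (the $21 wedge).
Burden on consumers: $12.6; on suppliers: $8.4. (They sum to $21.)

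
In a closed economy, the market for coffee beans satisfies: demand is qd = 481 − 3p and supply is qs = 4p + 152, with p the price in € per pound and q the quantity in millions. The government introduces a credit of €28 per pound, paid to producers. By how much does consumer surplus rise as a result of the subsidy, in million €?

Without the subsidy, 481 − 3p = 4p + 152 gives 7p = 329, so p* = €47 and q* = 340.
With a per-unit subsidy paid to producers, each receives p + 28 per unit sold, so supply becomes qs = 4(p + 28) + 152.
New equilibrium: consumers pay €31, producers receive €59, q = 388. (Wedge: pb − ps = −28.)
ΔCS is the trapezoid between Q = 388 and Q = 340 of height €16: ½ · (340 + 388) · 16 = €5824.

Consumer surplus rises by €5824 million.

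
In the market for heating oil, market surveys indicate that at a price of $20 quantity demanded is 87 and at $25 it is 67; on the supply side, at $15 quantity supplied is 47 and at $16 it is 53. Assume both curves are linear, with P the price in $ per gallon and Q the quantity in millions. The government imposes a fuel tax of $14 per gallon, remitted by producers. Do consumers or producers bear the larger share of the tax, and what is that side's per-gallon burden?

Consumers bear the larger share: $8.4 per gallon.

Demand slope: (67 − 87)/(25 − 20) = -4, so Qd = 167 − 4P.
Supply slope: (53 − 47)/(16 − 15) = 6, so Qs = 6P − 43.
Without the tax, 167 − 4P = 6P − 43 gives 10P = 210, so P* = $21 and Q* = 83.
With the tax collected from producers, supply shifts: Qs = 6(P − 14) − 43.
Solving gives Q = 49.4 with consumers paying $29.4 and producers receiving $15.4 (the $14 wedge).
Per-gallon burden: consumers $8.4, producers $5.6.
Consumers take the larger share because demand is less price-elastic here (demand slope 4 vs supply slope 6).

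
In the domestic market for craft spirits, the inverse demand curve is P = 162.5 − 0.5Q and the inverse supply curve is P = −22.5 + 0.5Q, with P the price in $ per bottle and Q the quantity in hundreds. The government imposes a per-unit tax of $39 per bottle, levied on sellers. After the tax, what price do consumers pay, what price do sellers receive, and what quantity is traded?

Consumers pay $89.5; sellers receive $50.5; quantity = 146.

Inverting to Q(P) form: Qd = 325 − 2P; Qs = 2P + 45.
Without the tax, 325 − 2P = 2P + 45 gives 4P = 280, so P* = $70 and Q* = 185.
With the tax collected from sellers, supply shifts: Qs = 2(P − 39) + 45.
Solving gives Q = 146 with consumers paying $89.5 and sellers receiving $50.5 (the $39 wedge).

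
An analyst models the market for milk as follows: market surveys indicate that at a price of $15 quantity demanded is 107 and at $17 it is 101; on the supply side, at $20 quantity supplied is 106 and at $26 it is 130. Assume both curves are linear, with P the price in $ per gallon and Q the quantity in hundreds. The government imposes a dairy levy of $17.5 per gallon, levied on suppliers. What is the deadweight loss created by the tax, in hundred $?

Demand slope: (101 − 107)/(17 − 15) = -3, so Qd = 152 − 3P.
Supply slope: (130 − 106)/(26 − 20) = 4, so Qs = 4P + 26.
Before the tax: set 152 − 3P = 4P + 26 → P* = $18, Q* = 98.
With the tax collected from suppliers, supply shifts: Qs = 4(P − 17.5) + 26.
New equilibrium: buyers pay $28, suppliers receive $10.5, Q = 68. (Wedge: Pb − Ps = 17.5.)
Quantity falls by |ΔQ| = |98 − 68| = 30.
DWL = ½ · t · |ΔQ| = ½ · 17.5 · 30 = $262.5.

Deadweight loss = $262.5 hundred.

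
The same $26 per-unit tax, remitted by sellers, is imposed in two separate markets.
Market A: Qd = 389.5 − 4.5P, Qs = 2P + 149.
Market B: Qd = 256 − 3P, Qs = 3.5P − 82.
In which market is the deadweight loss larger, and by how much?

Market A: pre-tax P* = $37, Q* = 223; post-tax Q = 187; deadweight loss = $468.
Market B: pre-tax P* = $52, Q* = 100; post-tax Q = 58; deadweight loss = $546.
Difference: $468 vs $546 → market B is larger by $78.

Market B, by $78.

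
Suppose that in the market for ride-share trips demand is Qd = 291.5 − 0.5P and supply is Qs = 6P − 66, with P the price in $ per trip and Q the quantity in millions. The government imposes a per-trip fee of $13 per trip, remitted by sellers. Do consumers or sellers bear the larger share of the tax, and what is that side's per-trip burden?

Without the tax, 291.5 − 0.5P = 6P − 66 gives 6.5P = 357.5, so P* = $55 and Q* = 264.
With the tax collected from sellers, supply shifts: Qs = 6(P − 13) − 66.
New equilibrium: consumers pay $67, sellers receive $54, Q = 258. (Wedge: Pb − Ps = 13.)
Per-trip burden: consumers $12, sellers $1.
Consumers take the larger share because demand is less price-elastic here (demand slope 0.5 vs supply slope 6).
The less price-elastic side of the market bears the larger share of a per-unit tax.

Consumers bear the larger share: $12 per trip.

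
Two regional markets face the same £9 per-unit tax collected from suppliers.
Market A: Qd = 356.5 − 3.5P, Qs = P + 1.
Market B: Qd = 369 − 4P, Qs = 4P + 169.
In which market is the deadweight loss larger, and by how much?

Market B, by £49.5.

Market A: pre-tax P* = £79, Q* = 80; post-tax Q = 73; deadweight loss = £31.5.
Market B: pre-tax P* = £25, Q* = 269; post-tax Q = 251; deadweight loss = £81.
Difference: £31.5 vs £81 → market B is larger by £49.5.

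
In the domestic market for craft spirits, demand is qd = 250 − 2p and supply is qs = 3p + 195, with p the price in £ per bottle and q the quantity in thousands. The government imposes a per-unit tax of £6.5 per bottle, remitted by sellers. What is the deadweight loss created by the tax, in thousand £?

Deadweight loss = £25.35 thousand.

Before the tax: set 250 − 2p = 3p + 195 → p* = £11, q* = 228.
With the tax collected from sellers, supply shifts: qs = 3(p − 6.5) + 195.
Solving gives q = 220.2 with consumers paying £14.9 and sellers receiving £8.4 (the £6.5 wedge).
Quantity falls by |ΔQ| = |228 − 220.2| = 7.8.
DWL = ½ · t · |ΔQ| = ½ · 6.5 · 7.8 = £25.35.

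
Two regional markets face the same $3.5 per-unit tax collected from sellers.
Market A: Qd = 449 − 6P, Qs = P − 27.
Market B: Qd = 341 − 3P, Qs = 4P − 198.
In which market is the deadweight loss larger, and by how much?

Market B, by $5.25.

Market A: pre-tax P* = $68, Q* = 41; post-tax Q = 38; deadweight loss = $5.25.
Market B: pre-tax P* = $77, Q* = 110; post-tax Q = 104; deadweight loss = $10.5.
Difference: $5.25 vs $10.5 → market B is larger by $5.25.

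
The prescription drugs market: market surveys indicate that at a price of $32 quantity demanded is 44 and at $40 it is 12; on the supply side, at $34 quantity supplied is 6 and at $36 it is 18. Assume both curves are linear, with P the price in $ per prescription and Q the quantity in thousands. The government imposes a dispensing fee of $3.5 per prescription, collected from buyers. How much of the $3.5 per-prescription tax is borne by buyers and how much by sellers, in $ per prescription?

Buyers bear $2.1 per prescription; sellers bear $1.4 per prescription.

Demand slope: (12 − 44)/(40 − 32) = -4, so Qd = 172 − 4P.
Supply slope: (18 − 6)/(36 − 34) = 6, so Qs = 6P − 198.
Before the tax: set 172 − 4P = 6P − 198 → P* = $37, Q* = 24.
With the tax collected from buyers, demand (in seller-price terms) shifts: Qd = 172 − 4(P + 3.5).
Solving gives Q = 15.6 with buyers paying $39.1 and sellers receiving $35.6 (the $3.5 wedge).
Burden on buyers: $2.1; on sellers: $1.4. (They sum to $3.5.)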